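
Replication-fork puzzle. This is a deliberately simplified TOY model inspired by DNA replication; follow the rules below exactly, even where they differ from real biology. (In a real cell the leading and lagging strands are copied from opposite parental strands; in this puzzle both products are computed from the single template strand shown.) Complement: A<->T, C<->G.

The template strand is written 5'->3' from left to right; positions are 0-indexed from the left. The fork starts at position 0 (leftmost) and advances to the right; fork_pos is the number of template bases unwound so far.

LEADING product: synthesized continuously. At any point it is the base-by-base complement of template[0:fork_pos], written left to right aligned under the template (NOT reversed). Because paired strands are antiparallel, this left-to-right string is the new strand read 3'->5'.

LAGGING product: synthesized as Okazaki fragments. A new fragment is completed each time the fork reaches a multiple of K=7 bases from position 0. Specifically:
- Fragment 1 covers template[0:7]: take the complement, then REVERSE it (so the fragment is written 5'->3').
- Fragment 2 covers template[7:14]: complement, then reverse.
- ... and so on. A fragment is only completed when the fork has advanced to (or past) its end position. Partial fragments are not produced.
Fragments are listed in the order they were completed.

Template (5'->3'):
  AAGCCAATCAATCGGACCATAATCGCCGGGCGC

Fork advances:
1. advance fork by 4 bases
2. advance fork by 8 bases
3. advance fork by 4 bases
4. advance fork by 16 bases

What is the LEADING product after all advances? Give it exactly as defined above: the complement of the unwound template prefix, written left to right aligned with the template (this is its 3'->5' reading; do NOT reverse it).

Answer: TTCGGTTAGTTAGCCTGGTATTAGCGGCCCGC

Derivation:
Step 1: advance 4 -> fork_pos = 0 + 4 = 4.
Step 2: advance 8 -> fork_pos = 4 + 8 = 12.
Step 3: advance 4 -> fork_pos = 12 + 4 = 16.
Step 4: advance 16 -> fork_pos = 16 + 16 = 32.
Unwound prefix: template[0:32] = AAGCCAATCAATCGGACCATAATCGCCGGGCG
Complement it base by base (A<->T, C<->G), keeping left-to-right order:
  [0:5] AAGCC -> TTCGG
  [5:10] AATCA -> TTAGT
  [10:15] ATCGG -> TAGCC
  [15:20] ACCAT -> TGGTA
  [20:25] AATCG -> TTAGC
  [25:30] CCGGG -> GGCCC
  [30:32] CG -> GC
Concatenate: TTCGGTTAGTTAGCCTGGTATTAGCGGCCCGC (length 32; written aligned with the template, i.e. 3'->5').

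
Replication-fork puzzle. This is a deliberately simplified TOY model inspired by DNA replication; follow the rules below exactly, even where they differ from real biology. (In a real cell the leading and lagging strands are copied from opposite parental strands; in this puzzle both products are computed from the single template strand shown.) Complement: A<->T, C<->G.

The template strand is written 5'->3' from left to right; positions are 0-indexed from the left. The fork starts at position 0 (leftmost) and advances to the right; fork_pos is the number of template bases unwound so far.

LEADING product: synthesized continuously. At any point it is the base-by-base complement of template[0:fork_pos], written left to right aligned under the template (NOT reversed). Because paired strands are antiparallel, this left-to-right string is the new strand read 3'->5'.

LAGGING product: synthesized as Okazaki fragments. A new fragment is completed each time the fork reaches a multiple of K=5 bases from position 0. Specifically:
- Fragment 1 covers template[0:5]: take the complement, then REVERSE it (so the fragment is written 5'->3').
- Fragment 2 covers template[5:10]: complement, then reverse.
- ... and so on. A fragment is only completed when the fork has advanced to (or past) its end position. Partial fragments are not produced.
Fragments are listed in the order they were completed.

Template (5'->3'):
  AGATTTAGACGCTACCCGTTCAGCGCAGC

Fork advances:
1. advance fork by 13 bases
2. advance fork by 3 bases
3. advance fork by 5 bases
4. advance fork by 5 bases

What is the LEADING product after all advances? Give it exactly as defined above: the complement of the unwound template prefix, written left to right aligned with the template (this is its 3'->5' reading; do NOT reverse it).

Answer: TCTAAATCTGCGATGGGCAAGTCGCG

Derivation:
Step 1: advance 13 -> fork_pos = 0 + 13 = 13.
Step 2: advance 3 -> fork_pos = 13 + 3 = 16.
Step 3: advance 5 -> fork_pos = 16 + 5 = 21.
Step 4: advance 5 -> fork_pos = 21 + 5 = 26.
Unwound prefix: template[0:26] = AGATTTAGACGCTACCCGTTCAGCGC
Complement it base by base (A<->T, C<->G), keeping left-to-right order:
  [0:5] AGATT -> TCTAA
  [5:10] TAGAC -> ATCTG
  [10:15] GCTAC -> CGATG
  [15:20] CCGTT -> GGCAA
  [20:25] CAGCG -> GTCGC
  [25:26] C -> G
Concatenate: TCTAAATCTGCGATGGGCAAGTCGCG (length 26; written aligned with the template, i.e. 3'->5').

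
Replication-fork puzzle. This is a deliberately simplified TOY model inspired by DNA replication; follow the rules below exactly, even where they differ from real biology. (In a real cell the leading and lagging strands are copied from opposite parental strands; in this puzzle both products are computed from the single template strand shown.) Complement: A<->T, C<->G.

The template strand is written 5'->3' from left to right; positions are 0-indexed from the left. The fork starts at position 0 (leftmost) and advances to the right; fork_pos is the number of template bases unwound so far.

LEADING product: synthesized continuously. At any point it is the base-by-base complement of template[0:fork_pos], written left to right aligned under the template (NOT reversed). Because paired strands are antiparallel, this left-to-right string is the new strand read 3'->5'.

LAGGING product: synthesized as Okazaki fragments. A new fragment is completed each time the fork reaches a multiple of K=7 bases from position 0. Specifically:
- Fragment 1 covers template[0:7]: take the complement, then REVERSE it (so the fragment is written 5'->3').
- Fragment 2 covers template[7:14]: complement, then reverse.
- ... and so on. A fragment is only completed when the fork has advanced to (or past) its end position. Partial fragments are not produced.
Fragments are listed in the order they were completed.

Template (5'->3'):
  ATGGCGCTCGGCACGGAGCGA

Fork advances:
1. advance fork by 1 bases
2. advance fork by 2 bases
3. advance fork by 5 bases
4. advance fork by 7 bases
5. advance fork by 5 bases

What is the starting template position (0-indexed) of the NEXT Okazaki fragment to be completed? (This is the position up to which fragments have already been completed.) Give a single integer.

Step 1: advance 1 -> fork_pos = 0 + 1 = 1. Next multiple of 7 is 7 (not reached); still 0 fragment(s).
Step 2: advance 2 -> fork_pos = 1 + 2 = 3. Next multiple of 7 is 7 (not reached); still 0 fragment(s).
Step 3: advance 5 -> fork_pos = 3 + 5 = 8. Reached multiple(s) of 7: 7 -> fragment 1 completed (1 total).
Step 4: advance 7 -> fork_pos = 8 + 7 = 15. Reached multiple(s) of 7: 14 -> fragment 2 completed (2 total).
Step 5: advance 5 -> fork_pos = 15 + 5 = 20. Next multiple of 7 is 21 (not reached); still 2 fragment(s).
2 fragment(s) completed, covering template[0:14] (2 x 7 = 14). The next fragment, fragment 3, covers template[14:21], so it starts at position 14.

Answer: 14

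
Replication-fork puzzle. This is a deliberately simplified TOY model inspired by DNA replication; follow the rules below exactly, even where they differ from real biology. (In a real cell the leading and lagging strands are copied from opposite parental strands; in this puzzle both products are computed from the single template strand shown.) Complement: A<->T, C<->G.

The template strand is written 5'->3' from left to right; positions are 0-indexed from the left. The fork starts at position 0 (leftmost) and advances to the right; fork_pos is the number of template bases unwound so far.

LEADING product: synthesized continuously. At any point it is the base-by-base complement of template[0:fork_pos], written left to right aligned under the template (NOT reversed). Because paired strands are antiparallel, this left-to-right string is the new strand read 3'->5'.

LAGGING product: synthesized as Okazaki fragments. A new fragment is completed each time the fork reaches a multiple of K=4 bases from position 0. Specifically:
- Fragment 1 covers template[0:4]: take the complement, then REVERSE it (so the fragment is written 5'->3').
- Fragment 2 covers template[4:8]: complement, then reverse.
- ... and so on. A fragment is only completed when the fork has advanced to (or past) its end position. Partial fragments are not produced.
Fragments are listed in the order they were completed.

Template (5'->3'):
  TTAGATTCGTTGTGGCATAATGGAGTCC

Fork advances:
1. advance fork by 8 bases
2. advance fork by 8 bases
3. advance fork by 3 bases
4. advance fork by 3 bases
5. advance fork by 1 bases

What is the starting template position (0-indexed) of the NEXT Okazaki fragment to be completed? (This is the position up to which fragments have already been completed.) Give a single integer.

Answer: 20

Derivation:
Step 1: advance 8 -> fork_pos = 0 + 8 = 8. Reached multiple(s) of 4: 4, 8 -> fragments 1-2 completed (2 total).
Step 2: advance 8 -> fork_pos = 8 + 8 = 16. Reached multiple(s) of 4: 12, 16 -> fragments 3-4 completed (4 total).
Step 3: advance 3 -> fork_pos = 16 + 3 = 19. Next multiple of 4 is 20 (not reached); still 4 fragment(s).
Step 4: advance 3 -> fork_pos = 19 + 3 = 22. Reached multiple(s) of 4: 20 -> fragment 5 completed (5 total).
Step 5: advance 1 -> fork_pos = 22 + 1 = 23. Next multiple of 4 is 24 (not reached); still 5 fragment(s).
5 fragment(s) completed, covering template[0:20] (5 x 4 = 20). The next fragment, fragment 6, covers template[20:24], so it starts at position 20.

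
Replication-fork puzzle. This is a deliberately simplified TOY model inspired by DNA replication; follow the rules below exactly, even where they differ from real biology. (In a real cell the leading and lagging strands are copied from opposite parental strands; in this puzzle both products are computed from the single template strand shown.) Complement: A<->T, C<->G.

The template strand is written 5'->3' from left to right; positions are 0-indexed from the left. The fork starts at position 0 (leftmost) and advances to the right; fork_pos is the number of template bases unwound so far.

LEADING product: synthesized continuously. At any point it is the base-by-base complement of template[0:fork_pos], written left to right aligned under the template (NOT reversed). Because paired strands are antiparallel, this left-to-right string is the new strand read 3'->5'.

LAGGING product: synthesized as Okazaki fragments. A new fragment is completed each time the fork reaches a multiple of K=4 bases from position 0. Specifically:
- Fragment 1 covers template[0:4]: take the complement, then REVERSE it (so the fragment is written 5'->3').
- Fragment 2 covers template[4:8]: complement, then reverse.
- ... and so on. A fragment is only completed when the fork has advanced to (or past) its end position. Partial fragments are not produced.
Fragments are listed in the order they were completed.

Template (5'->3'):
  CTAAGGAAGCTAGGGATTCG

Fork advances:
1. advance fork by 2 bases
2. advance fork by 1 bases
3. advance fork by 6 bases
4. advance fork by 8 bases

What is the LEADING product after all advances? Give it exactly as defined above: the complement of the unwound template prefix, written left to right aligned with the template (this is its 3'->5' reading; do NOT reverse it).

Answer: GATTCCTTCGATCCCTA

Derivation:
Step 1: advance 2 -> fork_pos = 0 + 2 = 2.
Step 2: advance 1 -> fork_pos = 2 + 1 = 3.
Step 3: advance 6 -> fork_pos = 3 + 6 = 9.
Step 4: advance 8 -> fork_pos = 9 + 8 = 17.
Unwound prefix: template[0:17] = CTAAGGAAGCTAGGGAT
Complement it base by base (A<->T, C<->G), keeping left-to-right order:
  [0:5] CTAAG -> GATTC
  [5:10] GAAGC -> CTTCG
  [10:15] TAGGG -> ATCCC
  [15:17] AT -> TA
Concatenate: GATTCCTTCGATCCCTA (length 17; written aligned with the template, i.e. 3'->5').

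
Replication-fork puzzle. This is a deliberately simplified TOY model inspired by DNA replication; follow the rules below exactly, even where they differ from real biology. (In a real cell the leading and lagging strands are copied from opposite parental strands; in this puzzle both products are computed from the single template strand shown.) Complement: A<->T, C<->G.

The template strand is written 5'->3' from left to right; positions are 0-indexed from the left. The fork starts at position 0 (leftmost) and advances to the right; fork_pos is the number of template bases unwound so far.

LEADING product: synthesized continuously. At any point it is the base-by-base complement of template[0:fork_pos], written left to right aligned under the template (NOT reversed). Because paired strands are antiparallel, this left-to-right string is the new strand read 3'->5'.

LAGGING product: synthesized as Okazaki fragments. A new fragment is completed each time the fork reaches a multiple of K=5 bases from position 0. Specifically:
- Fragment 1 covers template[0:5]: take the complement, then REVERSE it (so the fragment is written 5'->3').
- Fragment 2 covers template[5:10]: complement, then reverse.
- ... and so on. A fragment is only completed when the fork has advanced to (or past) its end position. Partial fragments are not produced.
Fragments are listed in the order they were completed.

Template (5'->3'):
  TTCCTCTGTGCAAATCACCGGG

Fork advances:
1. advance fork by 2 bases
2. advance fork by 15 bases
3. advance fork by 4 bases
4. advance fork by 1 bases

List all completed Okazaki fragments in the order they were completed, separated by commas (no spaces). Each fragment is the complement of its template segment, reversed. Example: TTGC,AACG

Answer: AGGAA,CACAG,ATTTG,CGGTG

Derivation:
Step 1: advance 2 -> fork_pos = 0 + 2 = 2. Next multiple of 5 is 5 (not reached); still 0 fragment(s).
Step 2: advance 15 -> fork_pos = 2 + 15 = 17. Reached multiple(s) of 5: 5, 10, 15 -> fragments 1-3 completed (3 total).
Step 3: advance 4 -> fork_pos = 17 + 4 = 21. Reached multiple(s) of 5: 20 -> fragment 4 completed (4 total).
Step 4: advance 1 -> fork_pos = 21 + 1 = 22. Next multiple of 5 is 25 (not reached); still 4 fragment(s).
Final fork_pos = 22, so 4 fragment(s) are complete. Build each: template segment -> complement -> reverse.
Fragment 1: template[0:5] = TTCCT -> complement AAGGA -> reversed AGGAA
Fragment 2: template[5:10] = CTGTG -> complement GACAC -> reversed CACAG
Fragment 3: template[10:15] = CAAAT -> complement GTTTA -> reversed ATTTG
Fragment 4: template[15:20] = CACCG -> complement GTGGC -> reversed CGGTG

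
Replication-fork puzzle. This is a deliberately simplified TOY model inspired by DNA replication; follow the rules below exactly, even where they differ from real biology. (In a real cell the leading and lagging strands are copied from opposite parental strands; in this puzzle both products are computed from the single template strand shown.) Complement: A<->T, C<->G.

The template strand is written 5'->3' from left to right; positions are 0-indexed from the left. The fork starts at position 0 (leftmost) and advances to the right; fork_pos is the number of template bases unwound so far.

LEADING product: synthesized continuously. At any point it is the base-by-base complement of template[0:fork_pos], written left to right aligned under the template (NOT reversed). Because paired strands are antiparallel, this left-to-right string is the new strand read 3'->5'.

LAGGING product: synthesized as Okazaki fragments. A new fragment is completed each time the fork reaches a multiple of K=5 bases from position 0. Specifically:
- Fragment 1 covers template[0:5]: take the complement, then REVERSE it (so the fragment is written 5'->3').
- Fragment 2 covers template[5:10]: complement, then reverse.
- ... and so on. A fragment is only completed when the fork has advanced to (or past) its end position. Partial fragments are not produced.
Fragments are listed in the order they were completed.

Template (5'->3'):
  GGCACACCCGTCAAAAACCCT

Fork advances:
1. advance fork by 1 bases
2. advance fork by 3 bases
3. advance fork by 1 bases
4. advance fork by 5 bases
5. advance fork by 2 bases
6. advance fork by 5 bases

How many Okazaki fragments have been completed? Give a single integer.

Answer: 3

Derivation:
Step 1: advance 1 -> fork_pos = 0 + 1 = 1. Next multiple of 5 is 5 (not reached); still 0 fragment(s).
Step 2: advance 3 -> fork_pos = 1 + 3 = 4. Next multiple of 5 is 5 (not reached); still 0 fragment(s).
Step 3: advance 1 -> fork_pos = 4 + 1 = 5. Reached multiple(s) of 5: 5 -> fragment 1 completed (1 total).
Step 4: advance 5 -> fork_pos = 5 + 5 = 10. Reached multiple(s) of 5: 10 -> fragment 2 completed (2 total).
Step 5: advance 2 -> fork_pos = 10 + 2 = 12. Next multiple of 5 is 15 (not reached); still 2 fragment(s).
Step 6: advance 5 -> fork_pos = 12 + 5 = 17. Reached multiple(s) of 5: 15 -> fragment 3 completed (3 total).
Check: final fork_pos = 17; the multiples of 5 that are <= 17 are 5..15 -> 17 // 5 = 3 completed fragment(s).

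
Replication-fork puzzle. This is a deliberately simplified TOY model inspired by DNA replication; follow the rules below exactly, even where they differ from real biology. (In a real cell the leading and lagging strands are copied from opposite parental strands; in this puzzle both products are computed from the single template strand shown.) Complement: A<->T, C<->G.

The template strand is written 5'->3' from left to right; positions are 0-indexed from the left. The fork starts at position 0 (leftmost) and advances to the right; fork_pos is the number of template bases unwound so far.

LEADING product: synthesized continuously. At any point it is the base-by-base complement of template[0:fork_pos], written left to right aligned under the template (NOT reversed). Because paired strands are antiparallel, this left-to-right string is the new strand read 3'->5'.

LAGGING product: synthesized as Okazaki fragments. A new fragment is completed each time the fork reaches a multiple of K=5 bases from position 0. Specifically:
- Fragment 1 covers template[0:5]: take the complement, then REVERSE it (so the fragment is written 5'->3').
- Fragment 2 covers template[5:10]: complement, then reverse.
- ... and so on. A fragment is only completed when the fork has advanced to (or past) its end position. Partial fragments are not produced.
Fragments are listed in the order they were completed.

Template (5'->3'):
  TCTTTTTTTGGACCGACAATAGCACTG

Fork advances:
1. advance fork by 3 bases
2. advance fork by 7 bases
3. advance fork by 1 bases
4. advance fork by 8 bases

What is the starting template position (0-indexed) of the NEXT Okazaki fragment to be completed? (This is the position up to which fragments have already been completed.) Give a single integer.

Step 1: advance 3 -> fork_pos = 0 + 3 = 3. Next multiple of 5 is 5 (not reached); still 0 fragment(s).
Step 2: advance 7 -> fork_pos = 3 + 7 = 10. Reached multiple(s) of 5: 5, 10 -> fragments 1-2 completed (2 total).
Step 3: advance 1 -> fork_pos = 10 + 1 = 11. Next multiple of 5 is 15 (not reached); still 2 fragment(s).
Step 4: advance 8 -> fork_pos = 11 + 8 = 19. Reached multiple(s) of 5: 15 -> fragment 3 completed (3 total).
3 fragment(s) completed, covering template[0:15] (3 x 5 = 15). The next fragment, fragment 4, covers template[15:20], so it starts at position 15.

Answer: 15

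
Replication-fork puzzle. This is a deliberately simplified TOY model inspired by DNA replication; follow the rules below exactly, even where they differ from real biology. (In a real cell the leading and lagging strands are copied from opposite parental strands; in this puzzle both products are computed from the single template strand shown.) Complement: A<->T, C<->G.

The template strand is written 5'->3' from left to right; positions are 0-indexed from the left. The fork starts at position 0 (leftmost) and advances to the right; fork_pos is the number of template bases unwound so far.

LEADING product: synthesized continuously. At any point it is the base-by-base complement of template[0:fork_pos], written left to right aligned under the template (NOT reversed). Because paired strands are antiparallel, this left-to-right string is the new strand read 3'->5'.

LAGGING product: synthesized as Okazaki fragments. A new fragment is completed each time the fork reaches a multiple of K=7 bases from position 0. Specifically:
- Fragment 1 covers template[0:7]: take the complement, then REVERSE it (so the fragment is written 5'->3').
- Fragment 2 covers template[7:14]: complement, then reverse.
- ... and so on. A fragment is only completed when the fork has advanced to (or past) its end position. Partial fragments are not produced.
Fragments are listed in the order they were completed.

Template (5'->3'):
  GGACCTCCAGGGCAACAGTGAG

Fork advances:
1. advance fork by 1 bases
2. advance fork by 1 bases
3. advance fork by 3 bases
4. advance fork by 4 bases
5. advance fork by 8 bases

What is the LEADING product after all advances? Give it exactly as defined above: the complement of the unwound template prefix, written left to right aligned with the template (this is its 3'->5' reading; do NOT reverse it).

Answer: CCTGGAGGTCCCGTTGT

Derivation:
Step 1: advance 1 -> fork_pos = 0 + 1 = 1.
Step 2: advance 1 -> fork_pos = 1 + 1 = 2.
Step 3: advance 3 -> fork_pos = 2 + 3 = 5.
Step 4: advance 4 -> fork_pos = 5 + 4 = 9.
Step 5: advance 8 -> fork_pos = 9 + 8 = 17.
Unwound prefix: template[0:17] = GGACCTCCAGGGCAACA
Complement it base by base (A<->T, C<->G), keeping left-to-right order:
  [0:5] GGACC -> CCTGG
  [5:10] TCCAG -> AGGTC
  [10:15] GGCAA -> CCGTT
  [15:17] CA -> GT
Concatenate: CCTGGAGGTCCCGTTGT (length 17; written aligned with the template, i.e. 3'->5').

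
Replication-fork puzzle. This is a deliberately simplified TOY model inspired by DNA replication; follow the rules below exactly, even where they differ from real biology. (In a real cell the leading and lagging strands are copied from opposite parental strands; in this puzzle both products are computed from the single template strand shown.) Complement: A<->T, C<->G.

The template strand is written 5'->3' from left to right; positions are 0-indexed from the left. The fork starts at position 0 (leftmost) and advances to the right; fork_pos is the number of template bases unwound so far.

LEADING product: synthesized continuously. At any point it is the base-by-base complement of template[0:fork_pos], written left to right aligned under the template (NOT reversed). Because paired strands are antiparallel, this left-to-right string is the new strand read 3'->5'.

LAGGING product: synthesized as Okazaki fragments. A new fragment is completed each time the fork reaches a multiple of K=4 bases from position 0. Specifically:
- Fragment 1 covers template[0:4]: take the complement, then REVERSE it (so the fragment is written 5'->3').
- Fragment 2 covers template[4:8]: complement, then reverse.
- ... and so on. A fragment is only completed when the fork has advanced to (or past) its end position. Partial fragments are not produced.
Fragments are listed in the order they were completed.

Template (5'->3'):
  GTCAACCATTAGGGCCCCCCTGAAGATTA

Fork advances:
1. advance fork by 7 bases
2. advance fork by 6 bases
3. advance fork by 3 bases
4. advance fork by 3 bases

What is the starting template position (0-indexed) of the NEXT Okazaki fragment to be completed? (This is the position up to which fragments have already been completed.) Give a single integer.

Step 1: advance 7 -> fork_pos = 0 + 7 = 7. Reached multiple(s) of 4: 4 -> fragment 1 completed (1 total).
Step 2: advance 6 -> fork_pos = 7 + 6 = 13. Reached multiple(s) of 4: 8, 12 -> fragments 2-3 completed (3 total).
Step 3: advance 3 -> fork_pos = 13 + 3 = 16. Reached multiple(s) of 4: 16 -> fragment 4 completed (4 total).
Step 4: advance 3 -> fork_pos = 16 + 3 = 19. Next multiple of 4 is 20 (not reached); still 4 fragment(s).
4 fragment(s) completed, covering template[0:16] (4 x 4 = 16). The next fragment, fragment 5, covers template[16:20], so it starts at position 16.

Answer: 16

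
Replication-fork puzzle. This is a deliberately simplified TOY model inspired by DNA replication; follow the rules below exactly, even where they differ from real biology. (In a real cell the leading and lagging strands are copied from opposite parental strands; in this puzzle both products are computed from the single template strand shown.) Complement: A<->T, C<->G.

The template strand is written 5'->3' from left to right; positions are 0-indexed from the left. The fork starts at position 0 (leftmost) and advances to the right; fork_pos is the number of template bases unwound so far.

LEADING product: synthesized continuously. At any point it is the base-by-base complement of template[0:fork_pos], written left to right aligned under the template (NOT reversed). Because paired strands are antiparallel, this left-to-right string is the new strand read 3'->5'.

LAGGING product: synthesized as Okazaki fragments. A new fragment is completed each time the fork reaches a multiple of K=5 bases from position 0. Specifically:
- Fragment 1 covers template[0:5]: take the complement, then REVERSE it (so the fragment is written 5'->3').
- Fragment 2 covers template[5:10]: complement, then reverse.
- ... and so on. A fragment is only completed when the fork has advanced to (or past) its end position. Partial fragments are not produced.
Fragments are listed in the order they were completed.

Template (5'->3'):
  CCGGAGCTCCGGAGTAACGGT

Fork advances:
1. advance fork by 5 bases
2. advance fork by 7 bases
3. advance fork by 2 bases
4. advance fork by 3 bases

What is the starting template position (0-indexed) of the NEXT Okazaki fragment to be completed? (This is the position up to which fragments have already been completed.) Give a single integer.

Step 1: advance 5 -> fork_pos = 0 + 5 = 5. Reached multiple(s) of 5: 5 -> fragment 1 completed (1 total).
Step 2: advance 7 -> fork_pos = 5 + 7 = 12. Reached multiple(s) of 5: 10 -> fragment 2 completed (2 total).
Step 3: advance 2 -> fork_pos = 12 + 2 = 14. Next multiple of 5 is 15 (not reached); still 2 fragment(s).
Step 4: advance 3 -> fork_pos = 14 + 3 = 17. Reached multiple(s) of 5: 15 -> fragment 3 completed (3 total).
3 fragment(s) completed, covering template[0:15] (3 x 5 = 15). The next fragment, fragment 4, covers template[15:20], so it starts at position 15.

Answer: 15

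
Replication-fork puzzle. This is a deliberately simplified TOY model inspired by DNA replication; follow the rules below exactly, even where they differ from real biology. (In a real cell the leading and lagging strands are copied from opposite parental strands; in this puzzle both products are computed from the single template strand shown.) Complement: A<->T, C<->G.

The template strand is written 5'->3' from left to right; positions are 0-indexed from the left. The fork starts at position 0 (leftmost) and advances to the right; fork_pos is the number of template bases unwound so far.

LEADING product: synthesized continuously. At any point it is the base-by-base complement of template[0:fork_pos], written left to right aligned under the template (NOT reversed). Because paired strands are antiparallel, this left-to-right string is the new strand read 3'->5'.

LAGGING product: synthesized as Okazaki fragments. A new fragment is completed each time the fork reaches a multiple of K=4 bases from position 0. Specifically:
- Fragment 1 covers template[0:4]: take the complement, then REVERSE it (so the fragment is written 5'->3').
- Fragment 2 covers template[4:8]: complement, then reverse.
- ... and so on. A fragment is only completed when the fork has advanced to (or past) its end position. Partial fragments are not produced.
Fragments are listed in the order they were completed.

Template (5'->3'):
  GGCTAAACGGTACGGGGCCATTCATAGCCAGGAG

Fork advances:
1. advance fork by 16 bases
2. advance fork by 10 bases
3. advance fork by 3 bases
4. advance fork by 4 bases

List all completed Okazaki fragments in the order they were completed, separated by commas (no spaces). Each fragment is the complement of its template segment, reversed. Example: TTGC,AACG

Step 1: advance 16 -> fork_pos = 0 + 16 = 16. Reached multiple(s) of 4: 4, 8, 12, 16 -> fragments 1-4 completed (4 total).
Step 2: advance 10 -> fork_pos = 16 + 10 = 26. Reached multiple(s) of 4: 20, 24 -> fragments 5-6 completed (6 total).
Step 3: advance 3 -> fork_pos = 26 + 3 = 29. Reached multiple(s) of 4: 28 -> fragment 7 completed (7 total).
Step 4: advance 4 -> fork_pos = 29 + 4 = 33. Reached multiple(s) of 4: 32 -> fragment 8 completed (8 total).
Final fork_pos = 33, so 8 fragment(s) are complete. Build each: template segment -> complement -> reverse.
Fragment 1: template[0:4] = GGCT -> complement CCGA -> reversed AGCC
Fragment 2: template[4:8] = AAAC -> complement TTTG -> reversed GTTT
Fragment 3: template[8:12] = GGTA -> complement CCAT -> reversed TACC
Fragment 4: template[12:16] = CGGG -> complement GCCC -> reversed CCCG
Fragment 5: template[16:20] = GCCA -> complement CGGT -> reversed TGGC
Fragment 6: template[20:24] = TTCA -> complement AAGT -> reversed TGAA
Fragment 7: template[24:28] = TAGC -> complement ATCG -> reversed GCTA
Fragment 8: template[28:32] = CAGG -> complement GTCC -> reversed CCTG

Answer: AGCC,GTTT,TACC,CCCG,TGGC,TGAA,GCTA,CCTG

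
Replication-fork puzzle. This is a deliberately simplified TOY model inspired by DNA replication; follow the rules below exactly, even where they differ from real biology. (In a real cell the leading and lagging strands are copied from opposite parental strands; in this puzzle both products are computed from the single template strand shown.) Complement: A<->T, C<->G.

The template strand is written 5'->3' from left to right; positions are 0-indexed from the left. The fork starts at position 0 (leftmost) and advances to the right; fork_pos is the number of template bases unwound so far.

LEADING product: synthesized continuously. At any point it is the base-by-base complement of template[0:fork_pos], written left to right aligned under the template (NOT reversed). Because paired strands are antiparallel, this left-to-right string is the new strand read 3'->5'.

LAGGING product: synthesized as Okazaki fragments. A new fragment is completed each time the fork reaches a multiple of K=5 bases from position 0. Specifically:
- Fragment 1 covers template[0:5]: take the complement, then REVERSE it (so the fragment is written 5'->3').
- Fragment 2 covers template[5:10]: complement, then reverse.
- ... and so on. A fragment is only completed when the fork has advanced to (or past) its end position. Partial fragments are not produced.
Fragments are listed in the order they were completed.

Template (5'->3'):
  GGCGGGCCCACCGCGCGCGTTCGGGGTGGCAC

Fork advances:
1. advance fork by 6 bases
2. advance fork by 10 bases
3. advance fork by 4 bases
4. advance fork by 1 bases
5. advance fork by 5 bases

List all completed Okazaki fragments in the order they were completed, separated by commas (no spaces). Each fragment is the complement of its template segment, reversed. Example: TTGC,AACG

Answer: CCGCC,TGGGC,CGCGG,ACGCG,CCCGA

Derivation:
Step 1: advance 6 -> fork_pos = 0 + 6 = 6. Reached multiple(s) of 5: 5 -> fragment 1 completed (1 total).
Step 2: advance 10 -> fork_pos = 6 + 10 = 16. Reached multiple(s) of 5: 10, 15 -> fragments 2-3 completed (3 total).
Step 3: advance 4 -> fork_pos = 16 + 4 = 20. Reached multiple(s) of 5: 20 -> fragment 4 completed (4 total).
Step 4: advance 1 -> fork_pos = 20 + 1 = 21. Next multiple of 5 is 25 (not reached); still 4 fragment(s).
Step 5: advance 5 -> fork_pos = 21 + 5 = 26. Reached multiple(s) of 5: 25 -> fragment 5 completed (5 total).
Final fork_pos = 26, so 5 fragment(s) are complete. Build each: template segment -> complement -> reverse.
Fragment 1: template[0:5] = GGCGG -> complement CCGCC -> reversed CCGCC
Fragment 2: template[5:10] = GCCCA -> complement CGGGT -> reversed TGGGC
Fragment 3: template[10:15] = CCGCG -> complement GGCGC -> reversed CGCGG
Fragment 4: template[15:20] = CGCGT -> complement GCGCA -> reversed ACGCG
Fragment 5: template[20:25] = TCGGG -> complement AGCCC -> reversed CCCGA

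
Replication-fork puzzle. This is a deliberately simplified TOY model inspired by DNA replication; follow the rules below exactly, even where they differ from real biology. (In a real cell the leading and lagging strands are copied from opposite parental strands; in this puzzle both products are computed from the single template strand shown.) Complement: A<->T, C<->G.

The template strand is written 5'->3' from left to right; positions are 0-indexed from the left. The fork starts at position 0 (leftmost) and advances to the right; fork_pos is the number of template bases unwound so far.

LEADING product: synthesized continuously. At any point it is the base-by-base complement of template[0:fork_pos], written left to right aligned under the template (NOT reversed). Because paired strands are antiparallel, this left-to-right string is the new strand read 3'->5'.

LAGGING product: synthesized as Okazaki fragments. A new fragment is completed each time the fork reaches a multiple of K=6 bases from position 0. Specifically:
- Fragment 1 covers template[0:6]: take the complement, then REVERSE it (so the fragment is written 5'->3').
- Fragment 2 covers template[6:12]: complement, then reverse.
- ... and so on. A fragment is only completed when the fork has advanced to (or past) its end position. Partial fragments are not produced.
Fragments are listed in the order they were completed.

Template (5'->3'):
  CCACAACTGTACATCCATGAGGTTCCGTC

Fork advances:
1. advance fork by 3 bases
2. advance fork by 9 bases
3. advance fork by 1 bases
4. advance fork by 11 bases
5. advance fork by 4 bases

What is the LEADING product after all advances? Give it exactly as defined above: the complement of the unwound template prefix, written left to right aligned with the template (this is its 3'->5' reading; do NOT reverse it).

Answer: GGTGTTGACATGTAGGTACTCCAAGGCA

Derivation:
Step 1: advance 3 -> fork_pos = 0 + 3 = 3.
Step 2: advance 9 -> fork_pos = 3 + 9 = 12.
Step 3: advance 1 -> fork_pos = 12 + 1 = 13.
Step 4: advance 11 -> fork_pos = 13 + 11 = 24.
Step 5: advance 4 -> fork_pos = 24 + 4 = 28.
Unwound prefix: template[0:28] = CCACAACTGTACATCCATGAGGTTCCGT
Complement it base by base (A<->T, C<->G), keeping left-to-right order:
  [0:5] CCACA -> GGTGT
  [5:10] ACTGT -> TGACA
  [10:15] ACATC -> TGTAG
  [15:20] CATGA -> GTACT
  [20:25] GGTTC -> CCAAG
  [25:28] CGT -> GCA
Concatenate: GGTGTTGACATGTAGGTACTCCAAGGCA (length 28; written aligned with the template, i.e. 3'->5').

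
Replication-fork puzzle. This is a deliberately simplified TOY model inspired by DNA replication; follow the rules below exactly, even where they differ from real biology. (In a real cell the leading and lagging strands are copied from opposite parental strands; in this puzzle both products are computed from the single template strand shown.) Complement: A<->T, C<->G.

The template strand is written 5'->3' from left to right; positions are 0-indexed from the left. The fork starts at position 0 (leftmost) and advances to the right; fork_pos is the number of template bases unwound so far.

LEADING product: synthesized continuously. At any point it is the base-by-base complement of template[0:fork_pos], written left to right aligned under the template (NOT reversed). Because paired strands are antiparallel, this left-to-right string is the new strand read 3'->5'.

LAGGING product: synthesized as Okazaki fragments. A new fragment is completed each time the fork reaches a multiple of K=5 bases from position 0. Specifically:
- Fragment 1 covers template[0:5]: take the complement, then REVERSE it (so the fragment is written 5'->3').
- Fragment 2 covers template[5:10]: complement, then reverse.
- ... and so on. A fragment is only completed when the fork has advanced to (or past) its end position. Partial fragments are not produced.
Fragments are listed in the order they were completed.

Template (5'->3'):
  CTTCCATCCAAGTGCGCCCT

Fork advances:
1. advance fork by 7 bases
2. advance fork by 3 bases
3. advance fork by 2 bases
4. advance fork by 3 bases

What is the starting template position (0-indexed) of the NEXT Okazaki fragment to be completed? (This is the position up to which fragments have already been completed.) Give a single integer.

Answer: 15

Derivation:
Step 1: advance 7 -> fork_pos = 0 + 7 = 7. Reached multiple(s) of 5: 5 -> fragment 1 completed (1 total).
Step 2: advance 3 -> fork_pos = 7 + 3 = 10. Reached multiple(s) of 5: 10 -> fragment 2 completed (2 total).
Step 3: advance 2 -> fork_pos = 10 + 2 = 12. Next multiple of 5 is 15 (not reached); still 2 fragment(s).
Step 4: advance 3 -> fork_pos = 12 + 3 = 15. Reached multiple(s) of 5: 15 -> fragment 3 completed (3 total).
3 fragment(s) completed, covering template[0:15] (3 x 5 = 15). The next fragment, fragment 4, covers template[15:20], so it starts at position 15.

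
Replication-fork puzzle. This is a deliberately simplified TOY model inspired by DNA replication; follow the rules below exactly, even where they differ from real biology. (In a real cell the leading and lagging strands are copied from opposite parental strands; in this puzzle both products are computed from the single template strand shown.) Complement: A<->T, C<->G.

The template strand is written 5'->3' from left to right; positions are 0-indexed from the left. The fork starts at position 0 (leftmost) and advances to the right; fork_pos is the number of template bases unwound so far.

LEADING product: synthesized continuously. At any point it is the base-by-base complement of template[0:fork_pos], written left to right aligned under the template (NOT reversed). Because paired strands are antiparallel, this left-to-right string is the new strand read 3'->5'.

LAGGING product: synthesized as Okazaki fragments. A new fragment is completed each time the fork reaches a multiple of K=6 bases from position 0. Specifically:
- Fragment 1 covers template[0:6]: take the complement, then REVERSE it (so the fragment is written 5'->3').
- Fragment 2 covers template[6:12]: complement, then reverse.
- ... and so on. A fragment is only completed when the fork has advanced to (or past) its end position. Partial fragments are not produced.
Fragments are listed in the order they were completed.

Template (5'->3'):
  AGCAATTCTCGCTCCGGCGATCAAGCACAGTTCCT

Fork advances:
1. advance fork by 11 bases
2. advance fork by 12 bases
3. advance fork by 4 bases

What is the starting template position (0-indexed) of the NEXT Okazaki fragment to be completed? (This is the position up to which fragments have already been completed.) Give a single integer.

Step 1: advance 11 -> fork_pos = 0 + 11 = 11. Reached multiple(s) of 6: 6 -> fragment 1 completed (1 total).
Step 2: advance 12 -> fork_pos = 11 + 12 = 23. Reached multiple(s) of 6: 12, 18 -> fragments 2-3 completed (3 total).
Step 3: advance 4 -> fork_pos = 23 + 4 = 27. Reached multiple(s) of 6: 24 -> fragment 4 completed (4 total).
4 fragment(s) completed, covering template[0:24] (4 x 6 = 24). The next fragment, fragment 5, covers template[24:30], so it starts at position 24.

Answer: 24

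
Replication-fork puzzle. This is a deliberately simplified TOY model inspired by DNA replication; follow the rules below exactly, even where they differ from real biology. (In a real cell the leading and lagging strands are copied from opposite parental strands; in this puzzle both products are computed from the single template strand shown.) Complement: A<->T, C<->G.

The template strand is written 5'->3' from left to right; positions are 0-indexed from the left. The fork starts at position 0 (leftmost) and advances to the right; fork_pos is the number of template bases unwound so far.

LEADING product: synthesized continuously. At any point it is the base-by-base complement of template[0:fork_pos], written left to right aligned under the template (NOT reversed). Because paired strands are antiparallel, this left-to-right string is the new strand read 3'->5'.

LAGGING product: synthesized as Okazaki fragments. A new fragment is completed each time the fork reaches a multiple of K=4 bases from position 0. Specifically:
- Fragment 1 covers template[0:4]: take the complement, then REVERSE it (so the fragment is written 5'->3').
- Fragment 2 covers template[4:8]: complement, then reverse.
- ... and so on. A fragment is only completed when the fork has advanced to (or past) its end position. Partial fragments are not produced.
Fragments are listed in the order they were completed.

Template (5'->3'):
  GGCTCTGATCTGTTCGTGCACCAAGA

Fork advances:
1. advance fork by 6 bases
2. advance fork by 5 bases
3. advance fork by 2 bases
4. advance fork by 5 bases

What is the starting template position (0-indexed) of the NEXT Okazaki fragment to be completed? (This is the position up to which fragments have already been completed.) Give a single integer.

Answer: 16

Derivation:
Step 1: advance 6 -> fork_pos = 0 + 6 = 6. Reached multiple(s) of 4: 4 -> fragment 1 completed (1 total).
Step 2: advance 5 -> fork_pos = 6 + 5 = 11. Reached multiple(s) of 4: 8 -> fragment 2 completed (2 total).
Step 3: advance 2 -> fork_pos = 11 + 2 = 13. Reached multiple(s) of 4: 12 -> fragment 3 completed (3 total).
Step 4: advance 5 -> fork_pos = 13 + 5 = 18. Reached multiple(s) of 4: 16 -> fragment 4 completed (4 total).
4 fragment(s) completed, covering template[0:16] (4 x 4 = 16). The next fragment, fragment 5, covers template[16:20], so it starts at position 16.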